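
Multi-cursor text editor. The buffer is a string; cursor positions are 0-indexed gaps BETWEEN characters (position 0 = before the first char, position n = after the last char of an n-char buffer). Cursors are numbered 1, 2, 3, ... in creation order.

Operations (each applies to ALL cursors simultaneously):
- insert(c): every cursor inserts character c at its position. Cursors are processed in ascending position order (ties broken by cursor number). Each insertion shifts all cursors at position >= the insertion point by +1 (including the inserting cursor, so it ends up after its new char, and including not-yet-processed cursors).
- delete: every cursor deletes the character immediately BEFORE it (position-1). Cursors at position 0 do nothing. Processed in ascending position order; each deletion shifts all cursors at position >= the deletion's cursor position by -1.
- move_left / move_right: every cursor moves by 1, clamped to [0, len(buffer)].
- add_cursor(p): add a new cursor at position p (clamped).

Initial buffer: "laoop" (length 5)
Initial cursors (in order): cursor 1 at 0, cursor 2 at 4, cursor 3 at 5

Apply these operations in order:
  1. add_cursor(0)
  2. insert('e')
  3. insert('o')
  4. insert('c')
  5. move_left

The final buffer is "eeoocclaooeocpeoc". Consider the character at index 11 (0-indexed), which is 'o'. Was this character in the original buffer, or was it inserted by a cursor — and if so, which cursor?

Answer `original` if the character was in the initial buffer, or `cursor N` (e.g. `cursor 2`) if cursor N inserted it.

Answer: cursor 2

Derivation:
After op 1 (add_cursor(0)): buffer="laoop" (len 5), cursors c1@0 c4@0 c2@4 c3@5, authorship .....
After op 2 (insert('e')): buffer="eelaooepe" (len 9), cursors c1@2 c4@2 c2@7 c3@9, authorship 14....2.3
After op 3 (insert('o')): buffer="eeoolaooeopeo" (len 13), cursors c1@4 c4@4 c2@10 c3@13, authorship 1414....22.33
After op 4 (insert('c')): buffer="eeoocclaooeocpeoc" (len 17), cursors c1@6 c4@6 c2@13 c3@17, authorship 141414....222.333
After op 5 (move_left): buffer="eeoocclaooeocpeoc" (len 17), cursors c1@5 c4@5 c2@12 c3@16, authorship 141414....222.333
Authorship (.=original, N=cursor N): 1 4 1 4 1 4 . . . . 2 2 2 . 3 3 3
Index 11: author = 2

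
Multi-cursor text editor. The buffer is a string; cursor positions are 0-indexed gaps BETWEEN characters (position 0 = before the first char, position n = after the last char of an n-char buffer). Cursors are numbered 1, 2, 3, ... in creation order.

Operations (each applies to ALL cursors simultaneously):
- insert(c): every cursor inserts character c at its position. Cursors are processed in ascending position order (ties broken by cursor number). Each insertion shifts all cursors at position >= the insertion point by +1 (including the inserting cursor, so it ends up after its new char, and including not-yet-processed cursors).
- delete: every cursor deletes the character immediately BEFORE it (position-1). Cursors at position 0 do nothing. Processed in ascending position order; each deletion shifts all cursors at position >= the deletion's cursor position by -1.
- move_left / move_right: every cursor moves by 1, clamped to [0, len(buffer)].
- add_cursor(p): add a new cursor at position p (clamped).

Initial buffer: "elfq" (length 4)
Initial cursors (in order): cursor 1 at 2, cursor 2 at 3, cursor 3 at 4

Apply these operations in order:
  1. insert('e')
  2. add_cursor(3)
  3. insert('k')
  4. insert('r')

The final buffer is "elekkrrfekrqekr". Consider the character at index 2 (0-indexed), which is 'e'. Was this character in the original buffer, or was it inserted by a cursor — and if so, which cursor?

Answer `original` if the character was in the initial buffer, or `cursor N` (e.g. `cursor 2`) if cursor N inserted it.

Answer: cursor 1

Derivation:
After op 1 (insert('e')): buffer="elefeqe" (len 7), cursors c1@3 c2@5 c3@7, authorship ..1.2.3
After op 2 (add_cursor(3)): buffer="elefeqe" (len 7), cursors c1@3 c4@3 c2@5 c3@7, authorship ..1.2.3
After op 3 (insert('k')): buffer="elekkfekqek" (len 11), cursors c1@5 c4@5 c2@8 c3@11, authorship ..114.22.33
After op 4 (insert('r')): buffer="elekkrrfekrqekr" (len 15), cursors c1@7 c4@7 c2@11 c3@15, authorship ..11414.222.333
Authorship (.=original, N=cursor N): . . 1 1 4 1 4 . 2 2 2 . 3 3 3
Index 2: author = 1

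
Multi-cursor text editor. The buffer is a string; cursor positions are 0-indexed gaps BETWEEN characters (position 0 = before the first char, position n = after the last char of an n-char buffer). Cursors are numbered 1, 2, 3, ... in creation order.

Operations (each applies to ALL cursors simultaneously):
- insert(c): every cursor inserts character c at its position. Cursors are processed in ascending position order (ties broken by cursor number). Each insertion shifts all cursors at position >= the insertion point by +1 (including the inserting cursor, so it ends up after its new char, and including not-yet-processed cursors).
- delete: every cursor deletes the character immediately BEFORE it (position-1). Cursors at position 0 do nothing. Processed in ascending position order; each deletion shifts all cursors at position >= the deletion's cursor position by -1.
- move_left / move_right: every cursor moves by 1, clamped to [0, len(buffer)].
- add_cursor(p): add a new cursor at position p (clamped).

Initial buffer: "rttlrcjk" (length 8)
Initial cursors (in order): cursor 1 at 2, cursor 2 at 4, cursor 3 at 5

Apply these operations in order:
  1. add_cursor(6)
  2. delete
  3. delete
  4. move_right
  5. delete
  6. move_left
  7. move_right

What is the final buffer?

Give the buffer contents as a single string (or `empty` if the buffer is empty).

After op 1 (add_cursor(6)): buffer="rttlrcjk" (len 8), cursors c1@2 c2@4 c3@5 c4@6, authorship ........
After op 2 (delete): buffer="rtjk" (len 4), cursors c1@1 c2@2 c3@2 c4@2, authorship ....
After op 3 (delete): buffer="jk" (len 2), cursors c1@0 c2@0 c3@0 c4@0, authorship ..
After op 4 (move_right): buffer="jk" (len 2), cursors c1@1 c2@1 c3@1 c4@1, authorship ..
After op 5 (delete): buffer="k" (len 1), cursors c1@0 c2@0 c3@0 c4@0, authorship .
After op 6 (move_left): buffer="k" (len 1), cursors c1@0 c2@0 c3@0 c4@0, authorship .
After op 7 (move_right): buffer="k" (len 1), cursors c1@1 c2@1 c3@1 c4@1, authorship .

Answer: k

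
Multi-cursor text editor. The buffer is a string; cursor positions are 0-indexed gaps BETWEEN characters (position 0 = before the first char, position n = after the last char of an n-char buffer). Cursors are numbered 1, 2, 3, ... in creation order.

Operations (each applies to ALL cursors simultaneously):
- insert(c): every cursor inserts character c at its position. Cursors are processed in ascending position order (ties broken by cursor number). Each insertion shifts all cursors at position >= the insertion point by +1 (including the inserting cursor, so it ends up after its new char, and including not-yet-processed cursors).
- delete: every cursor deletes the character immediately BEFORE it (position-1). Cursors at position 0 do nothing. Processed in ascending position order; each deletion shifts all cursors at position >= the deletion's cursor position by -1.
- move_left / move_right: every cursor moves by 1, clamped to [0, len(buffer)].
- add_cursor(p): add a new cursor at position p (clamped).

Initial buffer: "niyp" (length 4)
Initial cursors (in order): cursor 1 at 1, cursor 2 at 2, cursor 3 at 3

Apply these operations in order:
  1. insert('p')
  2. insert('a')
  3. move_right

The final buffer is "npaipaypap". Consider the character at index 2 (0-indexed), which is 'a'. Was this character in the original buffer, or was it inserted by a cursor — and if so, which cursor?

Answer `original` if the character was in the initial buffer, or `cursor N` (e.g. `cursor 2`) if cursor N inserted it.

After op 1 (insert('p')): buffer="npipypp" (len 7), cursors c1@2 c2@4 c3@6, authorship .1.2.3.
After op 2 (insert('a')): buffer="npaipaypap" (len 10), cursors c1@3 c2@6 c3@9, authorship .11.22.33.
After op 3 (move_right): buffer="npaipaypap" (len 10), cursors c1@4 c2@7 c3@10, authorship .11.22.33.
Authorship (.=original, N=cursor N): . 1 1 . 2 2 . 3 3 .
Index 2: author = 1

Answer: cursor 1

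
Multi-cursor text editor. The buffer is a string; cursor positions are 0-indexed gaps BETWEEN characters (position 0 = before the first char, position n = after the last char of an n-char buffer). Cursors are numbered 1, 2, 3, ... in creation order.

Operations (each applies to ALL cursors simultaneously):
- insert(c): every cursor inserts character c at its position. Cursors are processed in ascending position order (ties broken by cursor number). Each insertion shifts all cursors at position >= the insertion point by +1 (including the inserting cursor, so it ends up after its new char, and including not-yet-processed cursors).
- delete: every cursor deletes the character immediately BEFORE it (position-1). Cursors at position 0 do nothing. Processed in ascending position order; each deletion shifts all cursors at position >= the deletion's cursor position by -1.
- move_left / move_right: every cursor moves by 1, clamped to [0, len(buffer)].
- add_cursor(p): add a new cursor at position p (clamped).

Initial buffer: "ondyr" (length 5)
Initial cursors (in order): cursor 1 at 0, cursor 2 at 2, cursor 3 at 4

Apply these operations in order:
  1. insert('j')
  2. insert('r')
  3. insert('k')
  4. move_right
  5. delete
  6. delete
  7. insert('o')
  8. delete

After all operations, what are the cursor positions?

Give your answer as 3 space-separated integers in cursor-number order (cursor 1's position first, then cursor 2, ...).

After op 1 (insert('j')): buffer="jonjdyjr" (len 8), cursors c1@1 c2@4 c3@7, authorship 1..2..3.
After op 2 (insert('r')): buffer="jronjrdyjrr" (len 11), cursors c1@2 c2@6 c3@10, authorship 11..22..33.
After op 3 (insert('k')): buffer="jrkonjrkdyjrkr" (len 14), cursors c1@3 c2@8 c3@13, authorship 111..222..333.
After op 4 (move_right): buffer="jrkonjrkdyjrkr" (len 14), cursors c1@4 c2@9 c3@14, authorship 111..222..333.
After op 5 (delete): buffer="jrknjrkyjrk" (len 11), cursors c1@3 c2@7 c3@11, authorship 111.222.333
After op 6 (delete): buffer="jrnjryjr" (len 8), cursors c1@2 c2@5 c3@8, authorship 11.22.33
After op 7 (insert('o')): buffer="jronjroyjro" (len 11), cursors c1@3 c2@7 c3@11, authorship 111.222.333
After op 8 (delete): buffer="jrnjryjr" (len 8), cursors c1@2 c2@5 c3@8, authorship 11.22.33

Answer: 2 5 8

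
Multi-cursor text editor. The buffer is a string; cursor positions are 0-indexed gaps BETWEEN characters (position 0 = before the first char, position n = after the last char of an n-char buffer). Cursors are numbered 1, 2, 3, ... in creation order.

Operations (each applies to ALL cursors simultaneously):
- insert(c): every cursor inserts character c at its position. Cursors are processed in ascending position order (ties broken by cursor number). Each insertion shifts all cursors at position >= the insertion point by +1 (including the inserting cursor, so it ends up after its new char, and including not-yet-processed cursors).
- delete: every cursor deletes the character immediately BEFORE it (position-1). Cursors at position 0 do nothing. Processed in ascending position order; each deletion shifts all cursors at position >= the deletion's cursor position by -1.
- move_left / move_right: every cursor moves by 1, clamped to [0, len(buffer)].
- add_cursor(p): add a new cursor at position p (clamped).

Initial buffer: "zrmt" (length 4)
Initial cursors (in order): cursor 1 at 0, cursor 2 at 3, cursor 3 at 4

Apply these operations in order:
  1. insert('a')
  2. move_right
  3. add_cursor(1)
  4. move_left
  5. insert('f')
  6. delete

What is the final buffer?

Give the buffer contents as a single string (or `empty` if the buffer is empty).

After op 1 (insert('a')): buffer="azrmata" (len 7), cursors c1@1 c2@5 c3@7, authorship 1...2.3
After op 2 (move_right): buffer="azrmata" (len 7), cursors c1@2 c2@6 c3@7, authorship 1...2.3
After op 3 (add_cursor(1)): buffer="azrmata" (len 7), cursors c4@1 c1@2 c2@6 c3@7, authorship 1...2.3
After op 4 (move_left): buffer="azrmata" (len 7), cursors c4@0 c1@1 c2@5 c3@6, authorship 1...2.3
After op 5 (insert('f')): buffer="fafzrmaftfa" (len 11), cursors c4@1 c1@3 c2@8 c3@10, authorship 411...22.33
After op 6 (delete): buffer="azrmata" (len 7), cursors c4@0 c1@1 c2@5 c3@6, authorship 1...2.3

Answer: azrmata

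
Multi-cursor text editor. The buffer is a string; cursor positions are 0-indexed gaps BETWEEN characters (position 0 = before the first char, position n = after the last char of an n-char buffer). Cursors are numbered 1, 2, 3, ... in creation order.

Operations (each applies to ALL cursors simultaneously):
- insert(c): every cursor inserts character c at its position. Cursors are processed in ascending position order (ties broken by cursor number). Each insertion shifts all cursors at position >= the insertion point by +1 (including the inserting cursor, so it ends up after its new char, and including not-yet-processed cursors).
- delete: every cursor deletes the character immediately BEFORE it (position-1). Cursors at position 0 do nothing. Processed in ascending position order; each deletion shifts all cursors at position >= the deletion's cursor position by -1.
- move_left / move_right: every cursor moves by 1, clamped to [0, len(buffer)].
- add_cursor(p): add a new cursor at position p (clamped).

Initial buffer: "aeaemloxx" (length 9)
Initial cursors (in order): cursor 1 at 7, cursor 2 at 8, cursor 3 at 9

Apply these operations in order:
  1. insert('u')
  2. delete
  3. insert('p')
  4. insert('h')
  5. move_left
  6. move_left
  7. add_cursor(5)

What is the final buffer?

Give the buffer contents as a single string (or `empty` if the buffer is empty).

After op 1 (insert('u')): buffer="aeaemlouxuxu" (len 12), cursors c1@8 c2@10 c3@12, authorship .......1.2.3
After op 2 (delete): buffer="aeaemloxx" (len 9), cursors c1@7 c2@8 c3@9, authorship .........
After op 3 (insert('p')): buffer="aeaemlopxpxp" (len 12), cursors c1@8 c2@10 c3@12, authorship .......1.2.3
After op 4 (insert('h')): buffer="aeaemlophxphxph" (len 15), cursors c1@9 c2@12 c3@15, authorship .......11.22.33
After op 5 (move_left): buffer="aeaemlophxphxph" (len 15), cursors c1@8 c2@11 c3@14, authorship .......11.22.33
After op 6 (move_left): buffer="aeaemlophxphxph" (len 15), cursors c1@7 c2@10 c3@13, authorship .......11.22.33
After op 7 (add_cursor(5)): buffer="aeaemlophxphxph" (len 15), cursors c4@5 c1@7 c2@10 c3@13, authorship .......11.22.33

Answer: aeaemlophxphxph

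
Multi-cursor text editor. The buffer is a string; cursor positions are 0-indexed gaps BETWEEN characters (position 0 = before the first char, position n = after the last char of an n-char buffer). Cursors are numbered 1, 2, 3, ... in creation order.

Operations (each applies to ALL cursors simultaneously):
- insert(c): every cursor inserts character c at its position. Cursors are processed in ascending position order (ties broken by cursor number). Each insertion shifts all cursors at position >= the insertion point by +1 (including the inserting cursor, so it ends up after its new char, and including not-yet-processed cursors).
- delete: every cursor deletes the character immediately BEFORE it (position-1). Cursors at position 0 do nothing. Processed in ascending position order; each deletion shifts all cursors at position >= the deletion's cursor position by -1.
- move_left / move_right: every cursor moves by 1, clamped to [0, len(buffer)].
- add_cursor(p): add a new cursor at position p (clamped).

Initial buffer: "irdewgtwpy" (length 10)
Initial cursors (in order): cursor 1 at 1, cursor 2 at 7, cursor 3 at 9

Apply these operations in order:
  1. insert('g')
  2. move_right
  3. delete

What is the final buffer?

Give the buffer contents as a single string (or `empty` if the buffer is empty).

Answer: igdewgtgpg

Derivation:
After op 1 (insert('g')): buffer="igrdewgtgwpgy" (len 13), cursors c1@2 c2@9 c3@12, authorship .1......2..3.
After op 2 (move_right): buffer="igrdewgtgwpgy" (len 13), cursors c1@3 c2@10 c3@13, authorship .1......2..3.
After op 3 (delete): buffer="igdewgtgpg" (len 10), cursors c1@2 c2@8 c3@10, authorship .1.....2.3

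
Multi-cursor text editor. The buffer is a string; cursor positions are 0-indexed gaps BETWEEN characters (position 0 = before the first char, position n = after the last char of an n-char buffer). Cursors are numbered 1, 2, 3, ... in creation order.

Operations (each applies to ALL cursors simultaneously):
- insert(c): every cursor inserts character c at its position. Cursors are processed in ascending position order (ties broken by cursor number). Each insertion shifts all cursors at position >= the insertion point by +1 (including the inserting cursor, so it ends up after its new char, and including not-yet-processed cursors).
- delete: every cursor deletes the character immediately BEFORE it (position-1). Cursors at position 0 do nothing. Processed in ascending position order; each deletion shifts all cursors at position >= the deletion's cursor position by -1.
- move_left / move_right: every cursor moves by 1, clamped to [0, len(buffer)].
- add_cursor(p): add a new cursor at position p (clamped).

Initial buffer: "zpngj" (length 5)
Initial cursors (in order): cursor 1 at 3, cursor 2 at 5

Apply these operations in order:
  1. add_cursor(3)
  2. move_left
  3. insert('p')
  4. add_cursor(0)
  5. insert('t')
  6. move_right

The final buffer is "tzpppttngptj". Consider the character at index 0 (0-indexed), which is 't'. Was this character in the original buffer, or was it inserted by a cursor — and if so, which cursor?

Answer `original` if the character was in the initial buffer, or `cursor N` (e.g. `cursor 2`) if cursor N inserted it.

After op 1 (add_cursor(3)): buffer="zpngj" (len 5), cursors c1@3 c3@3 c2@5, authorship .....
After op 2 (move_left): buffer="zpngj" (len 5), cursors c1@2 c3@2 c2@4, authorship .....
After op 3 (insert('p')): buffer="zpppngpj" (len 8), cursors c1@4 c3@4 c2@7, authorship ..13..2.
After op 4 (add_cursor(0)): buffer="zpppngpj" (len 8), cursors c4@0 c1@4 c3@4 c2@7, authorship ..13..2.
After op 5 (insert('t')): buffer="tzpppttngptj" (len 12), cursors c4@1 c1@7 c3@7 c2@11, authorship 4..1313..22.
After op 6 (move_right): buffer="tzpppttngptj" (len 12), cursors c4@2 c1@8 c3@8 c2@12, authorship 4..1313..22.
Authorship (.=original, N=cursor N): 4 . . 1 3 1 3 . . 2 2 .
Index 0: author = 4

Answer: cursor 4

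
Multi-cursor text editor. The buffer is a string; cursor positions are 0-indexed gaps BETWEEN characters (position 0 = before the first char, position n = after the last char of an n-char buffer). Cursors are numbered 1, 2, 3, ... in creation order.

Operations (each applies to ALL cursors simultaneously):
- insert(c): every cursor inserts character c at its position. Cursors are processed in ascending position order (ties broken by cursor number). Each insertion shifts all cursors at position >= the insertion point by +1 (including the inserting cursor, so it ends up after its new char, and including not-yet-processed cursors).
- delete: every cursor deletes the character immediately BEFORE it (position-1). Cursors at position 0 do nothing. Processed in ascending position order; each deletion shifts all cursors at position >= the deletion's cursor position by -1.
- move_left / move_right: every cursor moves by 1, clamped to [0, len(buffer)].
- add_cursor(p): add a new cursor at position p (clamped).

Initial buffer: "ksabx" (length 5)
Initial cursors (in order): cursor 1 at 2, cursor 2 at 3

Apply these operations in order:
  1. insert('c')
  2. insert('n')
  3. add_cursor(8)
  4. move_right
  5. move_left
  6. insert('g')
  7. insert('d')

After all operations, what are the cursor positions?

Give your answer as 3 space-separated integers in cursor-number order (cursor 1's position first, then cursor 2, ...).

After op 1 (insert('c')): buffer="kscacbx" (len 7), cursors c1@3 c2@5, authorship ..1.2..
After op 2 (insert('n')): buffer="kscnacnbx" (len 9), cursors c1@4 c2@7, authorship ..11.22..
After op 3 (add_cursor(8)): buffer="kscnacnbx" (len 9), cursors c1@4 c2@7 c3@8, authorship ..11.22..
After op 4 (move_right): buffer="kscnacnbx" (len 9), cursors c1@5 c2@8 c3@9, authorship ..11.22..
After op 5 (move_left): buffer="kscnacnbx" (len 9), cursors c1@4 c2@7 c3@8, authorship ..11.22..
After op 6 (insert('g')): buffer="kscngacngbgx" (len 12), cursors c1@5 c2@9 c3@11, authorship ..111.222.3.
After op 7 (insert('d')): buffer="kscngdacngdbgdx" (len 15), cursors c1@6 c2@11 c3@14, authorship ..1111.2222.33.

Answer: 6 11 14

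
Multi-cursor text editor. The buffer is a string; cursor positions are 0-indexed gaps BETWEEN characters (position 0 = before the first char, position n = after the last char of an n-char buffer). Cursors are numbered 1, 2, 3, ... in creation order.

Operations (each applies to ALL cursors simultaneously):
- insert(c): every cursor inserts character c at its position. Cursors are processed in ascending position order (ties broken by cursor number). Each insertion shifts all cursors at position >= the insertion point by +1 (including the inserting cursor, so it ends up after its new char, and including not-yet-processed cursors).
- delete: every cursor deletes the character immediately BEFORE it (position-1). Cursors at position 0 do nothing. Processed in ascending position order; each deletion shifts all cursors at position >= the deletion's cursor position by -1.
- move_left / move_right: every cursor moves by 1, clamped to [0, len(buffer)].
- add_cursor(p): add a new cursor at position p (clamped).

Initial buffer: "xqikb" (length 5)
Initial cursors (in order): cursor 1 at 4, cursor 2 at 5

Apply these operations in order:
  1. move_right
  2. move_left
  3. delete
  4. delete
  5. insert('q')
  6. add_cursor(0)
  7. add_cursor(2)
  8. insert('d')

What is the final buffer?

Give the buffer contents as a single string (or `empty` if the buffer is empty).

After op 1 (move_right): buffer="xqikb" (len 5), cursors c1@5 c2@5, authorship .....
After op 2 (move_left): buffer="xqikb" (len 5), cursors c1@4 c2@4, authorship .....
After op 3 (delete): buffer="xqb" (len 3), cursors c1@2 c2@2, authorship ...
After op 4 (delete): buffer="b" (len 1), cursors c1@0 c2@0, authorship .
After op 5 (insert('q')): buffer="qqb" (len 3), cursors c1@2 c2@2, authorship 12.
After op 6 (add_cursor(0)): buffer="qqb" (len 3), cursors c3@0 c1@2 c2@2, authorship 12.
After op 7 (add_cursor(2)): buffer="qqb" (len 3), cursors c3@0 c1@2 c2@2 c4@2, authorship 12.
After op 8 (insert('d')): buffer="dqqdddb" (len 7), cursors c3@1 c1@6 c2@6 c4@6, authorship 312124.

Answer: dqqdddb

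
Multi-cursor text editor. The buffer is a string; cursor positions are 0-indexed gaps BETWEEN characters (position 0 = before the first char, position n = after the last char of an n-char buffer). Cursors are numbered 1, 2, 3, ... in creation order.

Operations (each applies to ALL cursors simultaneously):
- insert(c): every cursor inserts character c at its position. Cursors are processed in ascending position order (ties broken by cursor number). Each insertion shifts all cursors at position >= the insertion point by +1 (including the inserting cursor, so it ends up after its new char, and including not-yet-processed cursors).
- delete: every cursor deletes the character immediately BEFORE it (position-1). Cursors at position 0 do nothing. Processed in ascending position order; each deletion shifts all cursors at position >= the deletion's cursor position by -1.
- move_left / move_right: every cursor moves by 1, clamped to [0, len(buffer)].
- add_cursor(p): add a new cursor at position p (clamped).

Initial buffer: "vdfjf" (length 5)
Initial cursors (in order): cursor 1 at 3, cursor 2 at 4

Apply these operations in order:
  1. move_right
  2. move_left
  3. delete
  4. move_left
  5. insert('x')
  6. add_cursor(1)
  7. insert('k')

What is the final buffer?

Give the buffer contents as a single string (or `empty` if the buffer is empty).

After op 1 (move_right): buffer="vdfjf" (len 5), cursors c1@4 c2@5, authorship .....
After op 2 (move_left): buffer="vdfjf" (len 5), cursors c1@3 c2@4, authorship .....
After op 3 (delete): buffer="vdf" (len 3), cursors c1@2 c2@2, authorship ...
After op 4 (move_left): buffer="vdf" (len 3), cursors c1@1 c2@1, authorship ...
After op 5 (insert('x')): buffer="vxxdf" (len 5), cursors c1@3 c2@3, authorship .12..
After op 6 (add_cursor(1)): buffer="vxxdf" (len 5), cursors c3@1 c1@3 c2@3, authorship .12..
After op 7 (insert('k')): buffer="vkxxkkdf" (len 8), cursors c3@2 c1@6 c2@6, authorship .31212..

Answer: vkxxkkdf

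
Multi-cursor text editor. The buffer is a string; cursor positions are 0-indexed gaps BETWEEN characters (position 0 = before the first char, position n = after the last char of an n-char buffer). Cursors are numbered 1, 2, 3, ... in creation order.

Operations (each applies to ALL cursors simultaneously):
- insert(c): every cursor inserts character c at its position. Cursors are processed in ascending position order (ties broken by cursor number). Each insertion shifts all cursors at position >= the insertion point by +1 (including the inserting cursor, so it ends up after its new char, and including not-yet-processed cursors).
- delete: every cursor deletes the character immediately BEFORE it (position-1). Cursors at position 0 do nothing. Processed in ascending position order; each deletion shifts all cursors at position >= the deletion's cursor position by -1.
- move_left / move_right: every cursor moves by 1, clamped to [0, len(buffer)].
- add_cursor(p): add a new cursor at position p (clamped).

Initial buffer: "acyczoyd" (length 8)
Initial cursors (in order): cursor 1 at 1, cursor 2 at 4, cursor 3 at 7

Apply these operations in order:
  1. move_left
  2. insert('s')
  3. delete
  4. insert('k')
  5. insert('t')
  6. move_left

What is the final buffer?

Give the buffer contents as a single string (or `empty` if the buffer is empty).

After op 1 (move_left): buffer="acyczoyd" (len 8), cursors c1@0 c2@3 c3@6, authorship ........
After op 2 (insert('s')): buffer="sacysczosyd" (len 11), cursors c1@1 c2@5 c3@9, authorship 1...2...3..
After op 3 (delete): buffer="acyczoyd" (len 8), cursors c1@0 c2@3 c3@6, authorship ........
After op 4 (insert('k')): buffer="kacykczokyd" (len 11), cursors c1@1 c2@5 c3@9, authorship 1...2...3..
After op 5 (insert('t')): buffer="ktacyktczoktyd" (len 14), cursors c1@2 c2@7 c3@12, authorship 11...22...33..
After op 6 (move_left): buffer="ktacyktczoktyd" (len 14), cursors c1@1 c2@6 c3@11, authorship 11...22...33..

Answer: ktacyktczoktyd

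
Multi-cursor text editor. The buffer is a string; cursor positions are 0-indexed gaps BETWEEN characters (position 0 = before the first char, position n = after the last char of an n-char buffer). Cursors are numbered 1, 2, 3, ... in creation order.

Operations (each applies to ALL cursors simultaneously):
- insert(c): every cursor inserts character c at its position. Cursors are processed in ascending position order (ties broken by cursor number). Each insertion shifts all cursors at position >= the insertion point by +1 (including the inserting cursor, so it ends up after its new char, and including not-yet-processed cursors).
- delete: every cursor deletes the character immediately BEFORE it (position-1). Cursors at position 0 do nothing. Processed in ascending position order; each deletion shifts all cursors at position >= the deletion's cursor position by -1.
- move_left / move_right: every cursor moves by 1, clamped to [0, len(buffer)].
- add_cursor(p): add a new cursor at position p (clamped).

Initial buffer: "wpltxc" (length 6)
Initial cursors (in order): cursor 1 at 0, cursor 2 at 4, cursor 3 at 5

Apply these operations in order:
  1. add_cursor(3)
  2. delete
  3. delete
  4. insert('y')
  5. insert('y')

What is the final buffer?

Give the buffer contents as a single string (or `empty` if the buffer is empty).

After op 1 (add_cursor(3)): buffer="wpltxc" (len 6), cursors c1@0 c4@3 c2@4 c3@5, authorship ......
After op 2 (delete): buffer="wpc" (len 3), cursors c1@0 c2@2 c3@2 c4@2, authorship ...
After op 3 (delete): buffer="c" (len 1), cursors c1@0 c2@0 c3@0 c4@0, authorship .
After op 4 (insert('y')): buffer="yyyyc" (len 5), cursors c1@4 c2@4 c3@4 c4@4, authorship 1234.
After op 5 (insert('y')): buffer="yyyyyyyyc" (len 9), cursors c1@8 c2@8 c3@8 c4@8, authorship 12341234.

Answer: yyyyyyyyc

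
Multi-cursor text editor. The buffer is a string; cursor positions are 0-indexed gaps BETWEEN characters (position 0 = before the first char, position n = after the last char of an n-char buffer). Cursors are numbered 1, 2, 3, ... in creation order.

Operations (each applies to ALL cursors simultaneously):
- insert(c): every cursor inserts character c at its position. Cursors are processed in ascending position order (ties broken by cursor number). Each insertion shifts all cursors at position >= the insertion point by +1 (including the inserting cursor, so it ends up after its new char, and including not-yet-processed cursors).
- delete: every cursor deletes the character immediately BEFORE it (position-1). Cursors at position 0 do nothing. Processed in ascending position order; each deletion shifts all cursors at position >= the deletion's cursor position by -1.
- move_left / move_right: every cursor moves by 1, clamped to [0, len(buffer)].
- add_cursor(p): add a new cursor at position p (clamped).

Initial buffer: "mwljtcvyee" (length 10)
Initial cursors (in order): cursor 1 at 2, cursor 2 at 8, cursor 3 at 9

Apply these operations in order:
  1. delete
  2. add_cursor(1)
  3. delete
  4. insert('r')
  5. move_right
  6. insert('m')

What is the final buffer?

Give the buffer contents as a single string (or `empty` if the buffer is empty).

Answer: rrlmmjtrremm

Derivation:
After op 1 (delete): buffer="mljtcve" (len 7), cursors c1@1 c2@6 c3@6, authorship .......
After op 2 (add_cursor(1)): buffer="mljtcve" (len 7), cursors c1@1 c4@1 c2@6 c3@6, authorship .......
After op 3 (delete): buffer="ljte" (len 4), cursors c1@0 c4@0 c2@3 c3@3, authorship ....
After op 4 (insert('r')): buffer="rrljtrre" (len 8), cursors c1@2 c4@2 c2@7 c3@7, authorship 14...23.
After op 5 (move_right): buffer="rrljtrre" (len 8), cursors c1@3 c4@3 c2@8 c3@8, authorship 14...23.
After op 6 (insert('m')): buffer="rrlmmjtrremm" (len 12), cursors c1@5 c4@5 c2@12 c3@12, authorship 14.14..23.23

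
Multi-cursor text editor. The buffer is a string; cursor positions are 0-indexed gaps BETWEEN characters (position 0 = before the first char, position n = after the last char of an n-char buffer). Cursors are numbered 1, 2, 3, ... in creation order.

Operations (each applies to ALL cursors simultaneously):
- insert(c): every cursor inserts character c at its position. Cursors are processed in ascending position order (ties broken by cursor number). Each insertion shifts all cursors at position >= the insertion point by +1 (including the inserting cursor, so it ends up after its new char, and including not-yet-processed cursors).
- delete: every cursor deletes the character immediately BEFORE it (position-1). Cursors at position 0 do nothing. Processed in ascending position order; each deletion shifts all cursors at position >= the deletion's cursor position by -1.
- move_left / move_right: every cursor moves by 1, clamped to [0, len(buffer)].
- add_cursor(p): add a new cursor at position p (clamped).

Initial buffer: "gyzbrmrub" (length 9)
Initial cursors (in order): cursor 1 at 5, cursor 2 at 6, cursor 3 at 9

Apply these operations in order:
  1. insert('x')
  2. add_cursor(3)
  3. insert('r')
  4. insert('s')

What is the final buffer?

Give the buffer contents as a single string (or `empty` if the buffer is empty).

Answer: gyzrsbrxrsmxrsrubxrs

Derivation:
After op 1 (insert('x')): buffer="gyzbrxmxrubx" (len 12), cursors c1@6 c2@8 c3@12, authorship .....1.2...3
After op 2 (add_cursor(3)): buffer="gyzbrxmxrubx" (len 12), cursors c4@3 c1@6 c2@8 c3@12, authorship .....1.2...3
After op 3 (insert('r')): buffer="gyzrbrxrmxrrubxr" (len 16), cursors c4@4 c1@8 c2@11 c3@16, authorship ...4..11.22...33
After op 4 (insert('s')): buffer="gyzrsbrxrsmxrsrubxrs" (len 20), cursors c4@5 c1@10 c2@14 c3@20, authorship ...44..111.222...333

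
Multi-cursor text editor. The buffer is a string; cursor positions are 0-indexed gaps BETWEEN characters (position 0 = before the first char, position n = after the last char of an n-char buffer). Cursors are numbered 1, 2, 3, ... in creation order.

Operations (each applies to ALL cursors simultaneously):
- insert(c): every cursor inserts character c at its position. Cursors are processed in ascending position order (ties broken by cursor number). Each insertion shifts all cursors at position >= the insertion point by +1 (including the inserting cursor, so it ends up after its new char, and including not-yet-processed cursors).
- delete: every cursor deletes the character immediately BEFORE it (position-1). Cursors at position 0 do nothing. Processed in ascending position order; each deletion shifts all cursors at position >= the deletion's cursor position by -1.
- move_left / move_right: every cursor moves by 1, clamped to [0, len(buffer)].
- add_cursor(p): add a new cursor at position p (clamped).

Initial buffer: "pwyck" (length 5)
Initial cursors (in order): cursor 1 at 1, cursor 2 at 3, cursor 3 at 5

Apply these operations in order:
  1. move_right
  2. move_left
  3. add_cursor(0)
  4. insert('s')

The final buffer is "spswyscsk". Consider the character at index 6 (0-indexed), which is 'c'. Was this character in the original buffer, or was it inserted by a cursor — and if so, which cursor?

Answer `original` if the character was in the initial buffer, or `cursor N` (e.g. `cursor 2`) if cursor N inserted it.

After op 1 (move_right): buffer="pwyck" (len 5), cursors c1@2 c2@4 c3@5, authorship .....
After op 2 (move_left): buffer="pwyck" (len 5), cursors c1@1 c2@3 c3@4, authorship .....
After op 3 (add_cursor(0)): buffer="pwyck" (len 5), cursors c4@0 c1@1 c2@3 c3@4, authorship .....
After op 4 (insert('s')): buffer="spswyscsk" (len 9), cursors c4@1 c1@3 c2@6 c3@8, authorship 4.1..2.3.
Authorship (.=original, N=cursor N): 4 . 1 . . 2 . 3 .
Index 6: author = original

Answer: original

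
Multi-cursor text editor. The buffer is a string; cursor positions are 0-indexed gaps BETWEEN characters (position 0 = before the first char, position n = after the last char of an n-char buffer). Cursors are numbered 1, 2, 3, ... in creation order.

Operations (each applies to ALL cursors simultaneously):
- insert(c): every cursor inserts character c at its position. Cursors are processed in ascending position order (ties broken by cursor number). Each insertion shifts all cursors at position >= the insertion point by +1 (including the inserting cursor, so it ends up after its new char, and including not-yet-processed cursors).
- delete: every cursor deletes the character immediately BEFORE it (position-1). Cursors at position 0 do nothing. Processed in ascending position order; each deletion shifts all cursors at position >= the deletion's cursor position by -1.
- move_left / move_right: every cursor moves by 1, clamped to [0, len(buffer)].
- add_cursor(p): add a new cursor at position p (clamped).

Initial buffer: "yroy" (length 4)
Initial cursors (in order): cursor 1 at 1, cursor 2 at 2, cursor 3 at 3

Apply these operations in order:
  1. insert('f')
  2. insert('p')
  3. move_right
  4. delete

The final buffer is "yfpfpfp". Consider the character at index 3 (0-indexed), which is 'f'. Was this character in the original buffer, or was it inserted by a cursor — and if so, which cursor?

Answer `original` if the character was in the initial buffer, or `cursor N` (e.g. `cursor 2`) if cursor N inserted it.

After op 1 (insert('f')): buffer="yfrfofy" (len 7), cursors c1@2 c2@4 c3@6, authorship .1.2.3.
After op 2 (insert('p')): buffer="yfprfpofpy" (len 10), cursors c1@3 c2@6 c3@9, authorship .11.22.33.
After op 3 (move_right): buffer="yfprfpofpy" (len 10), cursors c1@4 c2@7 c3@10, authorship .11.22.33.
After op 4 (delete): buffer="yfpfpfp" (len 7), cursors c1@3 c2@5 c3@7, authorship .112233
Authorship (.=original, N=cursor N): . 1 1 2 2 3 3
Index 3: author = 2

Answer: cursor 2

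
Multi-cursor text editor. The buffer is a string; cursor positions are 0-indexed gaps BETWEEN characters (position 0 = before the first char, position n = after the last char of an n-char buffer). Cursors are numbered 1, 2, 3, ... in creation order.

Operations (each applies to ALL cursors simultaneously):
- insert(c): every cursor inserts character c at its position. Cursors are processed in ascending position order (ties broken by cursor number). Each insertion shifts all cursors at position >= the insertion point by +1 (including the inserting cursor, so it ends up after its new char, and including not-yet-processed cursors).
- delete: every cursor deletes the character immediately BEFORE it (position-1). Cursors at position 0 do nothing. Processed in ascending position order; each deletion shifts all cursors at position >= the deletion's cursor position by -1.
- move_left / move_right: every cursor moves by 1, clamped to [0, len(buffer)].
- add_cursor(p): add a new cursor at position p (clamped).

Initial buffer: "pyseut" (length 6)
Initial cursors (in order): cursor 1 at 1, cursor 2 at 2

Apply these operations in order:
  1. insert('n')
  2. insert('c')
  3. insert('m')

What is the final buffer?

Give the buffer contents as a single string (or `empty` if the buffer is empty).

After op 1 (insert('n')): buffer="pnynseut" (len 8), cursors c1@2 c2@4, authorship .1.2....
After op 2 (insert('c')): buffer="pncyncseut" (len 10), cursors c1@3 c2@6, authorship .11.22....
After op 3 (insert('m')): buffer="pncmyncmseut" (len 12), cursors c1@4 c2@8, authorship .111.222....

Answer: pncmyncmseut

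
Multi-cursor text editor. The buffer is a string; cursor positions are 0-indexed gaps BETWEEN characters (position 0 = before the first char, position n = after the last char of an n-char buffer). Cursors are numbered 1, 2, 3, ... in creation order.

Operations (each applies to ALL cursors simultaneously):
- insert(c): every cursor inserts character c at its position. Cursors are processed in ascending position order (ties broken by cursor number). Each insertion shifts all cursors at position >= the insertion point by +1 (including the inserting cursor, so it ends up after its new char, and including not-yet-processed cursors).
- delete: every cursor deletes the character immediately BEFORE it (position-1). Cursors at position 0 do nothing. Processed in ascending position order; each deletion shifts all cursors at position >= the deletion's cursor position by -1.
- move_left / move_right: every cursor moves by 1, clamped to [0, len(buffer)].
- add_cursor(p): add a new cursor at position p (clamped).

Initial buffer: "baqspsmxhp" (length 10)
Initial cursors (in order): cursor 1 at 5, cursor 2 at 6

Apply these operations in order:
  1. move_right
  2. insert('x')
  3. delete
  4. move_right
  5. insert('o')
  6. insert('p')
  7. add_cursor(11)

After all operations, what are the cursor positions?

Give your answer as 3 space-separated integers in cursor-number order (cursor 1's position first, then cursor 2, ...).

After op 1 (move_right): buffer="baqspsmxhp" (len 10), cursors c1@6 c2@7, authorship ..........
After op 2 (insert('x')): buffer="baqspsxmxxhp" (len 12), cursors c1@7 c2@9, authorship ......1.2...
After op 3 (delete): buffer="baqspsmxhp" (len 10), cursors c1@6 c2@7, authorship ..........
After op 4 (move_right): buffer="baqspsmxhp" (len 10), cursors c1@7 c2@8, authorship ..........
After op 5 (insert('o')): buffer="baqspsmoxohp" (len 12), cursors c1@8 c2@10, authorship .......1.2..
After op 6 (insert('p')): buffer="baqspsmopxophp" (len 14), cursors c1@9 c2@12, authorship .......11.22..
After op 7 (add_cursor(11)): buffer="baqspsmopxophp" (len 14), cursors c1@9 c3@11 c2@12, authorship .......11.22..

Answer: 9 12 11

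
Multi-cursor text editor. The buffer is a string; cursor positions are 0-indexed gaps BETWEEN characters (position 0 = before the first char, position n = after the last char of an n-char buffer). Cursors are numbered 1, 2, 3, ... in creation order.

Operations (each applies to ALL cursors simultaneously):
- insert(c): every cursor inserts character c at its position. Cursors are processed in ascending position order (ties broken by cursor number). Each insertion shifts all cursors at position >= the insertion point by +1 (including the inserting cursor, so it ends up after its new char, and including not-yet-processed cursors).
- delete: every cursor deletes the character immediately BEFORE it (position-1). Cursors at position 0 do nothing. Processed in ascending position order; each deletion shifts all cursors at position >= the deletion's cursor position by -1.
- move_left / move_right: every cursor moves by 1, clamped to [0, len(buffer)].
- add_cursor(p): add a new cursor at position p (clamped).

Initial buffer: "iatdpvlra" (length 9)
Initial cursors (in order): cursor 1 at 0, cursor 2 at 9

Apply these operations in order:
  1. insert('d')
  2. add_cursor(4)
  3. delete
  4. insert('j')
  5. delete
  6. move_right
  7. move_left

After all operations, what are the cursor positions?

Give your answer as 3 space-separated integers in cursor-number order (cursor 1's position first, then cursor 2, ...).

Answer: 0 7 2

Derivation:
After op 1 (insert('d')): buffer="diatdpvlrad" (len 11), cursors c1@1 c2@11, authorship 1.........2
After op 2 (add_cursor(4)): buffer="diatdpvlrad" (len 11), cursors c1@1 c3@4 c2@11, authorship 1.........2
After op 3 (delete): buffer="iadpvlra" (len 8), cursors c1@0 c3@2 c2@8, authorship ........
After op 4 (insert('j')): buffer="jiajdpvlraj" (len 11), cursors c1@1 c3@4 c2@11, authorship 1..3......2
After op 5 (delete): buffer="iadpvlra" (len 8), cursors c1@0 c3@2 c2@8, authorship ........
After op 6 (move_right): buffer="iadpvlra" (len 8), cursors c1@1 c3@3 c2@8, authorship ........
After op 7 (move_left): buffer="iadpvlra" (len 8), cursors c1@0 c3@2 c2@7, authorship ........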